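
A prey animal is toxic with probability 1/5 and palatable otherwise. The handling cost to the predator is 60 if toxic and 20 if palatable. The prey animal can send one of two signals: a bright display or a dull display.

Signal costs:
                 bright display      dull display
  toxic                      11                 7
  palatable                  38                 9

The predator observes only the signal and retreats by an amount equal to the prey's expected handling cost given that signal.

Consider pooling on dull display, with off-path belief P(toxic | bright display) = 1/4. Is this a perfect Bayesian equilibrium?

Yes

At the pooled signal (dull display) the predator holds the prior 1/5 and pays 1/5·60 + 4/5·20 = 28. Off-path (bright display) belief 1/4 gives 1/4·60 + 3/4·20 = 30.
Toxic: dull display gives 28 − 7 = 21; bright display gives 30 − 11 = 19. Stays. ✓
Palatable: dull display gives 28 − 9 = 19; bright display gives 30 − 38 = -8. Stays. ✓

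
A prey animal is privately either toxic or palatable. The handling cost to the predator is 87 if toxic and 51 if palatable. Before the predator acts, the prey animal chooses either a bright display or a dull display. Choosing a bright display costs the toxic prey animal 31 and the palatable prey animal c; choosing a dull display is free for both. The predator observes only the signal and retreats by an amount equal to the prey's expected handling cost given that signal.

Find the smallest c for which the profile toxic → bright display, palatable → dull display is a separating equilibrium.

36

Under separation: bright display → toxic (pays 87); dull display → palatable (pays 51).
Toxic: 87 − 31 = 56 ≥ 51 − 0 = 51. Holds regardless of c. ✓
Palatable: 51 − 0 ≥ 87 − c, so c ≥ 87 − 51 = 36.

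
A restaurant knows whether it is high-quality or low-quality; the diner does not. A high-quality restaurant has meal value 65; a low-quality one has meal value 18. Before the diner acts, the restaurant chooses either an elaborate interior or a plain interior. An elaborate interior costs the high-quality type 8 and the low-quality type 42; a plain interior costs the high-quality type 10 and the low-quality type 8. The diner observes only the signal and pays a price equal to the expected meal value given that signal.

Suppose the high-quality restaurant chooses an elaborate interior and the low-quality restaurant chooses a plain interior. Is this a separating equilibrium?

No

Under separation the diner infers type exactly: elaborate interior → high-quality (pays 65), plain interior → low-quality (pays 18).
High-quality: elaborate interior gives 65 − 8 = 57; plain interior gives 18 − 10 = 8. No deviation. ✓
Low-quality: plain interior gives 18 − 8 = 10; elaborate interior gives 65 − 42 = 23. Would deviate. ✗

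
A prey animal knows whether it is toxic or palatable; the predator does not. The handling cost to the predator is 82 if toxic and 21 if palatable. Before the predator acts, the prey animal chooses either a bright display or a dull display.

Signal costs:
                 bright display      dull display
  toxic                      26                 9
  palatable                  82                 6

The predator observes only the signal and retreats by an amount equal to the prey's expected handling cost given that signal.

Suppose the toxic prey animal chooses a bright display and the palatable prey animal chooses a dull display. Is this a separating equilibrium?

Yes

Under separation the predator infers type exactly: bright display → toxic (pays 82), dull display → palatable (pays 21).
Toxic: bright display gives 82 − 26 = 56; dull display gives 21 − 9 = 12. No deviation. ✓
Palatable: dull display gives 21 − 6 = 15; bright display gives 82 − 82 = 0. No deviation. ✓
Neither type gains from mimicking the other.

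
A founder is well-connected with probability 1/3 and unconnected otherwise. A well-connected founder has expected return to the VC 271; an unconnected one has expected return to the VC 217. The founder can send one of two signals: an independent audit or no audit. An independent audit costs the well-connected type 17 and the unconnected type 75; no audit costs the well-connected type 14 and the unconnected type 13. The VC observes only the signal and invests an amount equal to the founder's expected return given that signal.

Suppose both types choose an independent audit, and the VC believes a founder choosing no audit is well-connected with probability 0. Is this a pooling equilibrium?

At the pooled signal (audit) the VC holds the prior 1/3 and pays 1/3·271 + 2/3·217 = 235. Off-path (no audit) belief 0 gives 0·271 + 1·217 = 217.
Well-connected: audit gives 235 − 17 = 218; no audit gives 217 − 14 = 203. Stays. ✓
Unconnected: audit gives 235 − 75 = 160; no audit gives 217 − 13 = 204. Deviates. ✗

No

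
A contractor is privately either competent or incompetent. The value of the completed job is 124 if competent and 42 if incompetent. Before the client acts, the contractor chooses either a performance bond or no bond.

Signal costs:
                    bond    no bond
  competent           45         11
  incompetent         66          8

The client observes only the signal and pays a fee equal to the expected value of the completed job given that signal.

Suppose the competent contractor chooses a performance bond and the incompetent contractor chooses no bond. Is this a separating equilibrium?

If types separate, bond earns payment 124 and no bond earns 42.
Competent: bond gives 124 − 45 = 79; no bond gives 42 − 11 = 31. No deviation. ✓
Incompetent: no bond gives 42 − 8 = 34; bond gives 124 − 66 = 58. Would deviate. ✗

No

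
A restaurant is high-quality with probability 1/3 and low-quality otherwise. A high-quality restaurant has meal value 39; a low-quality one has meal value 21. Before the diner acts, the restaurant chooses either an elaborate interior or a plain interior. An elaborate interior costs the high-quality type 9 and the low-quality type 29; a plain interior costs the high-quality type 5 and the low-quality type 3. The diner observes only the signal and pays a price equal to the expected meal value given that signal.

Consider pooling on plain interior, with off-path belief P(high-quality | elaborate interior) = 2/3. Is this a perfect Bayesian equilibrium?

On the equilibrium path (plain interior) the diner holds the prior 1/3 and pays 1/3·39 + 2/3·21 = 27. Off-path (elaborate interior) belief 2/3 gives 2/3·39 + 1/3·21 = 33.
High-quality: plain interior gives 27 − 5 = 22; elaborate interior gives 33 − 9 = 24. Deviates. ✗
Low-quality: plain interior gives 27 − 3 = 24; elaborate interior gives 33 − 29 = 4. Stays. ✓

No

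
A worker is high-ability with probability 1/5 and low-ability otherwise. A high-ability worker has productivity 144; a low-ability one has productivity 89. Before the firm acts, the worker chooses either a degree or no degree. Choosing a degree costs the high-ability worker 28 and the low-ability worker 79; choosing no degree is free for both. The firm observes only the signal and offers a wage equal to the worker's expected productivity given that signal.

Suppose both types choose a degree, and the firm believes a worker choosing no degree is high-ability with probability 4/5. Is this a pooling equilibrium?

At the pooled signal (degree) the firm holds the prior 1/5 and pays 1/5·144 + 4/5·89 = 100. Off-path (no degree) belief 4/5 gives 4/5·144 + 1/5·89 = 133.
High-ability: degree gives 100 − 28 = 72; no degree gives 133 − 0 = 133. Deviates. ✗
Low-ability: degree gives 100 − 79 = 21; no degree gives 133 − 0 = 133. Deviates. ✗

No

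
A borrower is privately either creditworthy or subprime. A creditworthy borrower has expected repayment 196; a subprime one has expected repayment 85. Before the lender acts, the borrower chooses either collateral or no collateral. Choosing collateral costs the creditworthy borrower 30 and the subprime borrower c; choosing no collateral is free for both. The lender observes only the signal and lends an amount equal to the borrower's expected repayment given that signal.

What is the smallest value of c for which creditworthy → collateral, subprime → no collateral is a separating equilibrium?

Under separation: collateral → creditworthy (pays 196); no collateral → subprime (pays 85).
Creditworthy: 196 − 30 = 166 ≥ 85 − 0 = 85. Holds regardless of c. ✓
Subprime: 85 − 0 ≥ 196 − c, so c ≥ 196 − 85 = 111.

111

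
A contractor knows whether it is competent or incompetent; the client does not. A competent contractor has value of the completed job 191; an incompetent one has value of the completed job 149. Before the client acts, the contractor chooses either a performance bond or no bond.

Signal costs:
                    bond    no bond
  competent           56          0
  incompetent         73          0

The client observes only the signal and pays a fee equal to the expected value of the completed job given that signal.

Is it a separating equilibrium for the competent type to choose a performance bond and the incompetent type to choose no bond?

If types separate, bond earns payment 191 and no bond earns 149.
Competent: bond gives 191 − 56 = 135; no bond gives 149 − 0 = 149. Would deviate. ✗
Incompetent: no bond gives 149 − 0 = 149; bond gives 191 − 73 = 118. No deviation. ✓

No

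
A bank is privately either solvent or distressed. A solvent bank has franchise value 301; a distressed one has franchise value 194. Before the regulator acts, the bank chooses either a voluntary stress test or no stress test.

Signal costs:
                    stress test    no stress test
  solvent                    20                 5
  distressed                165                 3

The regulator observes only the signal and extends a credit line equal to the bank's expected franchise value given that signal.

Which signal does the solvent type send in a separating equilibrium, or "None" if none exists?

stress test

Try solvent → stress test, distressed → no stress test:
  Under separation the regulator infers type exactly: stress test → solvent (pays 301), no stress test → distressed (pays 194).
  Solvent: stress test gives 301 − 20 = 281; no stress test gives 194 − 5 = 189. No deviation. ✓
  Distressed: no stress test gives 194 − 3 = 191; stress test gives 301 − 165 = 136. No deviation. ✓
Both hold — the solvent type sends stress test.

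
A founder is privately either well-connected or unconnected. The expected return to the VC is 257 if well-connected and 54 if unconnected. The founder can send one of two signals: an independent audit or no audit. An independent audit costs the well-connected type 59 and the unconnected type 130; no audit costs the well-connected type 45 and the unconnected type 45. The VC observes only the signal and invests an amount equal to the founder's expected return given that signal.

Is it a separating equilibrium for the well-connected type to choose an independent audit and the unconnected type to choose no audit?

If types separate, audit earns payment 257 and no audit earns 54.
Well-connected: audit gives 257 − 59 = 198; no audit gives 54 − 45 = 9. No deviation. ✓
Unconnected: no audit gives 54 − 45 = 9; audit gives 257 − 130 = 127. Would deviate. ✗

No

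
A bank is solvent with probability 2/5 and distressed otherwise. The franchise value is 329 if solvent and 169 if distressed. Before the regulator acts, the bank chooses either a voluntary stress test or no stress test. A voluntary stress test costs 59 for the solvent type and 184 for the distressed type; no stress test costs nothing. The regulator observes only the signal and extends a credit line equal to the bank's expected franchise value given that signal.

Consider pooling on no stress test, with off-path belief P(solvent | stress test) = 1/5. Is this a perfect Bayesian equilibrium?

Yes

On the equilibrium path (no stress test) the regulator holds the prior 2/5 and pays 2/5·329 + 3/5·169 = 233. Off-path (stress test) belief 1/5 gives 1/5·329 + 4/5·169 = 201.
Solvent: no stress test gives 233 − 0 = 233; stress test gives 201 − 59 = 142. Stays. ✓
Distressed: no stress test gives 233 − 0 = 233; stress test gives 201 − 184 = 17. Stays. ✓
Beliefs are Bayes-consistent on-path and both types best-respond.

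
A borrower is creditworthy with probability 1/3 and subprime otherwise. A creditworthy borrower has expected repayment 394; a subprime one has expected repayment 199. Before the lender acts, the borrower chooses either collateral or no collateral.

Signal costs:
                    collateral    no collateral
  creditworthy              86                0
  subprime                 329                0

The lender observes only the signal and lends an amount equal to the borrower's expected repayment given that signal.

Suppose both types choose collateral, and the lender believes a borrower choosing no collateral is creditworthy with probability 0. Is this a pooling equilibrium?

At the pooled signal (collateral) the lender holds the prior 1/3 and pays 1/3·394 + 2/3·199 = 264. Off-path (no collateral) belief 0 gives 0·394 + 1·199 = 199.
Creditworthy: collateral gives 264 − 86 = 178; no collateral gives 199 − 0 = 199. Deviates. ✗
Subprime: collateral gives 264 − 329 = -65; no collateral gives 199 − 0 = 199. Deviates. ✗

No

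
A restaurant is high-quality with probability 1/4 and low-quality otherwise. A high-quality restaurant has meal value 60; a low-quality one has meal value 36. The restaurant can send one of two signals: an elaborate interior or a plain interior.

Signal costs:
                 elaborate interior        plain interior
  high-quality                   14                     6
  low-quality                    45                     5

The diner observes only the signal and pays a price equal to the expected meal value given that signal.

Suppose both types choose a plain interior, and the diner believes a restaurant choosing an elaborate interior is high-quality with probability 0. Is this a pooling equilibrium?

Yes

At the pooled signal (plain interior) the diner holds the prior 1/4 and pays 1/4·60 + 3/4·36 = 42. Off-path (elaborate interior) belief 0 gives 0·60 + 1·36 = 36.
High-quality: plain interior gives 42 − 6 = 36; elaborate interior gives 36 − 14 = 22. Stays. ✓
Low-quality: plain interior gives 42 − 5 = 37; elaborate interior gives 36 − 45 = -9. Stays. ✓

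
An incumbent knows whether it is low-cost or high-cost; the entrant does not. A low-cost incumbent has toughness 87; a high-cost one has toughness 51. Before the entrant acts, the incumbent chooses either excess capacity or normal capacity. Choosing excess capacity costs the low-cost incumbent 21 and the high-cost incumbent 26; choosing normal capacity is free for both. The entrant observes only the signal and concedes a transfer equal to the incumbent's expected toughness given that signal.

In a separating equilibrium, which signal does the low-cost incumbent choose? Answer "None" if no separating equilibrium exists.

Try low-cost → excess capacity, high-cost → normal capacity:
  If types separate, excess capacity earns payment 87 and normal capacity earns 51.
  Low-cost: excess capacity gives 87 − 21 = 66; normal capacity gives 51 − 0 = 51. No deviation. ✓
  High-cost: normal capacity gives 51 − 0 = 51; excess capacity gives 87 − 26 = 61. Would deviate. ✗
Try low-cost → normal capacity, high-cost → excess capacity:
  If types separate, normal capacity earns payment 87 and excess capacity earns 51.
  Low-cost: normal capacity gives 87 − 0 = 87; excess capacity gives 51 − 21 = 30. No deviation. ✓
  High-cost: excess capacity gives 51 − 26 = 25; normal capacity gives 87 − 0 = 87. Would deviate. ✗
Neither assignment is incentive-compatible.

None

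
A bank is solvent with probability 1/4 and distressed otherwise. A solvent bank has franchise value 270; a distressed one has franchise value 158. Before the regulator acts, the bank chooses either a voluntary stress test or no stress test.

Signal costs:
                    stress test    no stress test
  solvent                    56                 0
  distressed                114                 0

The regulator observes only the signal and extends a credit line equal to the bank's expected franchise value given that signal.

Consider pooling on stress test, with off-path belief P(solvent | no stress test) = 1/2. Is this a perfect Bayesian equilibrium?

No

At the pooled signal (stress test) the regulator holds the prior 1/4 and pays 1/4·270 + 3/4·158 = 186. Off-path (no stress test) belief 1/2 gives 1/2·270 + 1/2·158 = 214.
Solvent: stress test gives 186 − 56 = 130; no stress test gives 214 − 0 = 214. Deviates. ✗
Distressed: stress test gives 186 − 114 = 72; no stress test gives 214 − 0 = 214. Deviates. ✗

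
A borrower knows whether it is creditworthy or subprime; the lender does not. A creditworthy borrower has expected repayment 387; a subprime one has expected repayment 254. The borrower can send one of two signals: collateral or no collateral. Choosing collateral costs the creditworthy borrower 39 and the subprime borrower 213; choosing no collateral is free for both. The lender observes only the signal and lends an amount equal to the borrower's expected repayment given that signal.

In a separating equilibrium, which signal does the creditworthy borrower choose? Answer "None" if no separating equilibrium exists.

Try creditworthy → collateral, subprime → no collateral:
  If types separate, collateral earns payment 387 and no collateral earns 254.
  Creditworthy: collateral gives 387 − 39 = 348; no collateral gives 254 − 0 = 254. No deviation. ✓
  Subprime: no collateral gives 254 − 0 = 254; collateral gives 387 − 213 = 174. No deviation. ✓
Both hold — the creditworthy type sends collateral.

collateral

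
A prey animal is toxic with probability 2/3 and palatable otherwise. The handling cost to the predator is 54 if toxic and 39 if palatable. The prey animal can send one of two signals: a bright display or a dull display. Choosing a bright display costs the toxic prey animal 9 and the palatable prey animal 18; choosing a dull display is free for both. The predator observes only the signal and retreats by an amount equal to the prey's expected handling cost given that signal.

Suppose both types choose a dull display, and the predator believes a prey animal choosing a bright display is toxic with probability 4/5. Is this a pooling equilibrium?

At the pooled signal (dull display) the predator holds the prior 2/3 and pays 2/3·54 + 1/3·39 = 49. Off-path (bright display) belief 4/5 gives 4/5·54 + 1/5·39 = 51.
Toxic: dull display gives 49 − 0 = 49; bright display gives 51 − 9 = 42. Stays. ✓
Palatable: dull display gives 49 − 0 = 49; bright display gives 51 − 18 = 33. Stays. ✓

Yes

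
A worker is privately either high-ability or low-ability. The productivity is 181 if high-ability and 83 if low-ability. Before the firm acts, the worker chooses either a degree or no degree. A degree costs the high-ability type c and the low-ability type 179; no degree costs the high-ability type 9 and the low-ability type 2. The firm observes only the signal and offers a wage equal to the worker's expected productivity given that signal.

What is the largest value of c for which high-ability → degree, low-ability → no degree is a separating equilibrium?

Under separation: degree → high-ability (pays 181); no degree → low-ability (pays 83).
Low-ability: 83 − 2 = 81 ≥ 181 − 179 = 2. Holds regardless of c. ✓
High-ability: 181 − c ≥ 83 − 9, so c ≤ 181 − 74 = 107.

107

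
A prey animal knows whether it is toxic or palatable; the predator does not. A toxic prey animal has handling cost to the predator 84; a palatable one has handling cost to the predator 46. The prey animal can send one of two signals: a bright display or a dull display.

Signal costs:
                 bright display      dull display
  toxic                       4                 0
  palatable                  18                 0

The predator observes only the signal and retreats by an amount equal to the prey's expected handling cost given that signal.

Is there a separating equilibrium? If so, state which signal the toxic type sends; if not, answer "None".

None

Try toxic → bright display, palatable → dull display:
  Under separation the predator infers type exactly: bright display → toxic (pays 84), dull display → palatable (pays 46).
  Toxic: bright display gives 84 − 4 = 80; dull display gives 46 − 0 = 46. No deviation. ✓
  Palatable: dull display gives 46 − 0 = 46; bright display gives 84 − 18 = 66. Would deviate. ✗
Try toxic → dull display, palatable → bright display:
  Under separation the predator infers type exactly: dull display → toxic (pays 84), bright display → palatable (pays 46).
  Toxic: dull display gives 84 − 0 = 84; bright display gives 46 − 4 = 42. No deviation. ✓
  Palatable: bright display gives 46 − 18 = 28; dull display gives 84 − 0 = 84. Would deviate. ✗
Neither assignment is incentive-compatible.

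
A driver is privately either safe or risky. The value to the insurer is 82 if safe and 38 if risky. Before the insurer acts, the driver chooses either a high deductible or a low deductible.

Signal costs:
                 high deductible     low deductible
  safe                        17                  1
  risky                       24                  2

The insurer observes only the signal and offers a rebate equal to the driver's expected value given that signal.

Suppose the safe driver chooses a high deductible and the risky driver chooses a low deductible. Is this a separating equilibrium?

Under separation the insurer infers type exactly: high deductible → safe (pays 82), low deductible → risky (pays 38).
Safe: high deductible gives 82 − 17 = 65; low deductible gives 38 − 1 = 37. No deviation. ✓
Risky: low deductible gives 38 − 2 = 36; high deductible gives 82 − 24 = 58. Would deviate. ✗

No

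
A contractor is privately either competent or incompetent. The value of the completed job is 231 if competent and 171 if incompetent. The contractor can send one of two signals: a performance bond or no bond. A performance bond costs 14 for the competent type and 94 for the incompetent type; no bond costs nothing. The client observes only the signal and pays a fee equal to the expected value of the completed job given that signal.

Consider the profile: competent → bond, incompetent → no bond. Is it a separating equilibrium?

Yes

Under separation the client infers type exactly: bond → competent (pays 231), no bond → incompetent (pays 171).
Competent: bond gives 231 − 14 = 217; no bond gives 171 − 0 = 171. No deviation. ✓
Incompetent: no bond gives 171 − 0 = 171; bond gives 231 − 94 = 137. No deviation. ✓
Neither type gains from mimicking the other.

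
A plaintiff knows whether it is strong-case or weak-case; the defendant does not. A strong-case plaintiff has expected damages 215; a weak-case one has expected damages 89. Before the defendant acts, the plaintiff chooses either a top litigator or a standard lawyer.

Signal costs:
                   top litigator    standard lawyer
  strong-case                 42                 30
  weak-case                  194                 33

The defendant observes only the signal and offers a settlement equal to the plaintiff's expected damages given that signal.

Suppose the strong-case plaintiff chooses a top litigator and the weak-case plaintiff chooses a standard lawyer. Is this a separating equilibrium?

Yes

Under separation the defendant infers type exactly: top litigator → strong-case (pays 215), standard lawyer → weak-case (pays 89).
Strong-case: top litigator gives 215 − 42 = 173; standard lawyer gives 89 − 30 = 59. No deviation. ✓
Weak-case: standard lawyer gives 89 − 33 = 56; top litigator gives 215 − 194 = 21. No deviation. ✓
Both incentive constraints hold.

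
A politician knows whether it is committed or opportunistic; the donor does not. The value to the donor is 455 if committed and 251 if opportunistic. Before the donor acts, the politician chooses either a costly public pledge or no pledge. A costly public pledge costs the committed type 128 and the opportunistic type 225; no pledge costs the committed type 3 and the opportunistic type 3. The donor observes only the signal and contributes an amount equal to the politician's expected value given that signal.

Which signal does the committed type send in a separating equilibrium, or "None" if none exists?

Try committed → pledge, opportunistic → no pledge:
  Under separation the donor infers type exactly: pledge → committed (pays 455), no pledge → opportunistic (pays 251).
  Committed: pledge gives 455 − 128 = 327; no pledge gives 251 − 3 = 248. No deviation. ✓
  Opportunistic: no pledge gives 251 − 3 = 248; pledge gives 455 − 225 = 230. No deviation. ✓
Both hold — the committed type sends pledge.

pledge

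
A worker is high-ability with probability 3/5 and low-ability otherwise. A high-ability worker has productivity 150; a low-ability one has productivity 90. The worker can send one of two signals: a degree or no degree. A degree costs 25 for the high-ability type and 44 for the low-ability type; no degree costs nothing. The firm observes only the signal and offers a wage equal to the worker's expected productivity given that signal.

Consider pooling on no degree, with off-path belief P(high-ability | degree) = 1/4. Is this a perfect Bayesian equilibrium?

At the pooled signal (no degree) the firm holds the prior 3/5 and pays 3/5·150 + 2/5·90 = 126. Off-path (degree) belief 1/4 gives 1/4·150 + 3/4·90 = 105.
High-ability: no degree gives 126 − 0 = 126; degree gives 105 − 25 = 80. Stays. ✓
Low-ability: no degree gives 126 − 0 = 126; degree gives 105 − 44 = 61. Stays. ✓

Yes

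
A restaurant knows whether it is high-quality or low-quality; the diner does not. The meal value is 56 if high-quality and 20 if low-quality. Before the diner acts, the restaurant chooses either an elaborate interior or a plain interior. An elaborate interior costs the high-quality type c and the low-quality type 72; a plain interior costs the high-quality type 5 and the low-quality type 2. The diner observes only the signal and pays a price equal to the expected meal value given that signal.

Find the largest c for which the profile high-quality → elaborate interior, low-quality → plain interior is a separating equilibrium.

Under separation: elaborate interior → high-quality (pays 56); plain interior → low-quality (pays 20).
Low-quality: 20 − 2 = 18 ≥ 56 − 72 = -16. Holds regardless of c. ✓
High-quality: 56 − c ≥ 20 − 5, so c ≤ 56 − 15 = 41.

41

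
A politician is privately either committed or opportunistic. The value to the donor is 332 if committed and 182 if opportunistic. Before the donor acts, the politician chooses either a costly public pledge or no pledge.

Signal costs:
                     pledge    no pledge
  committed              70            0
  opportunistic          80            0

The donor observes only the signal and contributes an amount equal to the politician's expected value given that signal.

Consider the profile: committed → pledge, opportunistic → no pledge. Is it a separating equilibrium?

If types separate, pledge earns payment 332 and no pledge earns 182.
Committed: pledge gives 332 − 70 = 262; no pledge gives 182 − 0 = 182. No deviation. ✓
Opportunistic: no pledge gives 182 − 0 = 182; pledge gives 332 − 80 = 252. Would deviate. ✗

No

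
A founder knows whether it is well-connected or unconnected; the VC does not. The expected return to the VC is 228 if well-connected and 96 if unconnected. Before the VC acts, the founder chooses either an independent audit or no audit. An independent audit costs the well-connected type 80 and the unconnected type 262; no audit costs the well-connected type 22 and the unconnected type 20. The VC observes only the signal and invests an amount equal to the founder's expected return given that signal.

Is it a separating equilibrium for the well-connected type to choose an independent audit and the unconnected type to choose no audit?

Under separation the VC infers type exactly: audit → well-connected (pays 228), no audit → unconnected (pays 96).
Well-connected: audit gives 228 − 80 = 148; no audit gives 96 − 22 = 74. No deviation. ✓
Unconnected: no audit gives 96 − 20 = 76; audit gives 228 − 262 = -34. No deviation. ✓
Both incentive constraints hold.

Yes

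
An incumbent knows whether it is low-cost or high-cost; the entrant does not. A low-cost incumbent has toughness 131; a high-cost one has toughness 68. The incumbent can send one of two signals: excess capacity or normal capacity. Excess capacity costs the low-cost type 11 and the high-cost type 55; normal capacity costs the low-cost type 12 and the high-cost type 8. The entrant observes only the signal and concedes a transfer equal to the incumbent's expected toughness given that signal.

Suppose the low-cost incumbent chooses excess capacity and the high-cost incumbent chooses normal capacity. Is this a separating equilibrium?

If types separate, excess capacity earns payment 131 and normal capacity earns 68.
Low-cost: excess capacity gives 131 − 11 = 120; normal capacity gives 68 − 12 = 56. No deviation. ✓
High-cost: normal capacity gives 68 − 8 = 60; excess capacity gives 131 − 55 = 76. Would deviate. ✗

No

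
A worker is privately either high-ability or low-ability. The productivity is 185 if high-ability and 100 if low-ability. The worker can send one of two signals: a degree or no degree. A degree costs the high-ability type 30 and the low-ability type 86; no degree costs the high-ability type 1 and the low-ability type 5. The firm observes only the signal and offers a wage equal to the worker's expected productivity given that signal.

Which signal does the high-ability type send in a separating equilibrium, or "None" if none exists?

None

Try high-ability → degree, low-ability → no degree:
  If types separate, degree earns payment 185 and no degree earns 100.
  High-ability: degree gives 185 − 30 = 155; no degree gives 100 − 1 = 99. No deviation. ✓
  Low-ability: no degree gives 100 − 5 = 95; degree gives 185 − 86 = 99. Would deviate. ✗
Try high-ability → no degree, low-ability → degree:
  If types separate, no degree earns payment 185 and degree earns 100.
  High-ability: no degree gives 185 − 1 = 184; degree gives 100 − 30 = 70. No deviation. ✓
  Low-ability: degree gives 100 − 86 = 14; no degree gives 185 − 5 = 180. Would deviate. ✗
Neither assignment is incentive-compatible.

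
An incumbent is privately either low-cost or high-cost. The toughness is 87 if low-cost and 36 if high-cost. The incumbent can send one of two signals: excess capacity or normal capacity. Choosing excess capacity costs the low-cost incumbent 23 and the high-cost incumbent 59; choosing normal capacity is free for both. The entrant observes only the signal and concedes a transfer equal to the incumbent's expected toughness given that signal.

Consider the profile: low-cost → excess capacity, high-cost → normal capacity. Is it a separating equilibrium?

Yes

If types separate, excess capacity earns payment 87 and normal capacity earns 36.
Low-cost: excess capacity gives 87 − 23 = 64; normal capacity gives 36 − 0 = 36. No deviation. ✓
High-cost: normal capacity gives 36 − 0 = 36; excess capacity gives 87 − 59 = 28. No deviation. ✓
Neither type gains from mimicking the other.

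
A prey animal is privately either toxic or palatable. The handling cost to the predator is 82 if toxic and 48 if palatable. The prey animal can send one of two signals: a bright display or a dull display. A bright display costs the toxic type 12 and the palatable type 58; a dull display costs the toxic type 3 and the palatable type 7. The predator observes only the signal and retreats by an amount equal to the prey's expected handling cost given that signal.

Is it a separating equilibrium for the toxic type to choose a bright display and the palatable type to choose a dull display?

Yes

If types separate, bright display earns payment 82 and dull display earns 48.
Toxic: bright display gives 82 − 12 = 70; dull display gives 48 − 3 = 45. No deviation. ✓
Palatable: dull display gives 48 − 7 = 41; bright display gives 82 − 58 = 24. No deviation. ✓
Both incentive constraints hold.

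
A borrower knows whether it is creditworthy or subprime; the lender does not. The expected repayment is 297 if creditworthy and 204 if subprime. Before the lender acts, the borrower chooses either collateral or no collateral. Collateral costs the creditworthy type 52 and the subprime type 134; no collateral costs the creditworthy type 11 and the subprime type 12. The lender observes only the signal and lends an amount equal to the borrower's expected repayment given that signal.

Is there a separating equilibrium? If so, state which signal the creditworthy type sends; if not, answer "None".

collateral

Try creditworthy → collateral, subprime → no collateral:
  Under separation the lender infers type exactly: collateral → creditworthy (pays 297), no collateral → subprime (pays 204).
  Creditworthy: collateral gives 297 − 52 = 245; no collateral gives 204 − 11 = 193. No deviation. ✓
  Subprime: no collateral gives 204 − 12 = 192; collateral gives 297 − 134 = 163. No deviation. ✓
Both hold — the creditworthy type sends collateral.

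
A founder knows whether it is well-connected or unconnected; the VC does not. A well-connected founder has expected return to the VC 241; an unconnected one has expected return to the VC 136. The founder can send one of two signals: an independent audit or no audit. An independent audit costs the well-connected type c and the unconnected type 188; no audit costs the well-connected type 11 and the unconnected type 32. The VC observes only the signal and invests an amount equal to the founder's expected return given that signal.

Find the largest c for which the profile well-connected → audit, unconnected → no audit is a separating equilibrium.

Under separation: audit → well-connected (pays 241); no audit → unconnected (pays 136).
Unconnected: 136 − 32 = 104 ≥ 241 − 188 = 53. Holds regardless of c. ✓
Well-connected: 241 − c ≥ 136 − 11, so c ≤ 241 − 125 = 116.

116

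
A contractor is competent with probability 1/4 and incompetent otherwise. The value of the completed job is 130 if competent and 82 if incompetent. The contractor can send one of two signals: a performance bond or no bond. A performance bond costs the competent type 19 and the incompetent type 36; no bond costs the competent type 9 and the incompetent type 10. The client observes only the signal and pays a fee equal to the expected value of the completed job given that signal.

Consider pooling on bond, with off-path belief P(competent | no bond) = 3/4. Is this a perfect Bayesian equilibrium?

No

On the equilibrium path (bond) the client holds the prior 1/4 and pays 1/4·130 + 3/4·82 = 94. Off-path (no bond) belief 3/4 gives 3/4·130 + 1/4·82 = 118.
Competent: bond gives 94 − 19 = 75; no bond gives 118 − 9 = 109. Deviates. ✗
Incompetent: bond gives 94 − 36 = 58; no bond gives 118 − 10 = 108. Deviates. ✗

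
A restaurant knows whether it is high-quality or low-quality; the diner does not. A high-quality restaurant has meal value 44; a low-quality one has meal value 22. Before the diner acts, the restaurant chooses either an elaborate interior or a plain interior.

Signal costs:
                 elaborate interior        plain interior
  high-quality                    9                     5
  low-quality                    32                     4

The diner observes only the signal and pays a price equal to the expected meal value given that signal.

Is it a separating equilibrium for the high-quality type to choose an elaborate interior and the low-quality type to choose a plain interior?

Under separation the diner infers type exactly: elaborate interior → high-quality (pays 44), plain interior → low-quality (pays 22).
High-quality: elaborate interior gives 44 − 9 = 35; plain interior gives 22 − 5 = 17. No deviation. ✓
Low-quality: plain interior gives 22 − 4 = 18; elaborate interior gives 44 − 32 = 12. No deviation. ✓
Neither type gains from mimicking the other.

Yes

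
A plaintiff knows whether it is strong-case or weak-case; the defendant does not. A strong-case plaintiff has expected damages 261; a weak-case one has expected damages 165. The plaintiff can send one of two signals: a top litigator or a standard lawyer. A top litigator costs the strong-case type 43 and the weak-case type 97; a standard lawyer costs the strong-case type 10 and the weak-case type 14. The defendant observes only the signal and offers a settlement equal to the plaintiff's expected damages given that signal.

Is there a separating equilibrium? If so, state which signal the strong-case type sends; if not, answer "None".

None

Try strong-case → top litigator, weak-case → standard lawyer:
  If types separate, top litigator earns payment 261 and standard lawyer earns 165.
  Strong-case: top litigator gives 261 − 43 = 218; standard lawyer gives 165 − 10 = 155. No deviation. ✓
  Weak-case: standard lawyer gives 165 − 14 = 151; top litigator gives 261 − 97 = 164. Would deviate. ✗
Try strong-case → standard lawyer, weak-case → top litigator:
  If types separate, standard lawyer earns payment 261 and top litigator earns 165.
  Strong-case: standard lawyer gives 261 − 10 = 251; top litigator gives 165 − 43 = 122. No deviation. ✓
  Weak-case: top litigator gives 165 − 97 = 68; standard lawyer gives 261 − 14 = 247. Would deviate. ✗
Neither assignment is incentive-compatible.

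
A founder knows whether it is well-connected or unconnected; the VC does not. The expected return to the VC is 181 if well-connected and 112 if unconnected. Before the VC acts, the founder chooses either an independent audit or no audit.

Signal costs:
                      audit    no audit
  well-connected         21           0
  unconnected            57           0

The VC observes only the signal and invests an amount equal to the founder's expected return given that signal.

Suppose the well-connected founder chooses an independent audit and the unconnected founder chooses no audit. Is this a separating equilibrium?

No

Under separation the VC infers type exactly: audit → well-connected (pays 181), no audit → unconnected (pays 112).
Well-connected: audit gives 181 − 21 = 160; no audit gives 112 − 0 = 112. No deviation. ✓
Unconnected: no audit gives 112 − 0 = 112; audit gives 181 − 57 = 124. Would deviate. ✗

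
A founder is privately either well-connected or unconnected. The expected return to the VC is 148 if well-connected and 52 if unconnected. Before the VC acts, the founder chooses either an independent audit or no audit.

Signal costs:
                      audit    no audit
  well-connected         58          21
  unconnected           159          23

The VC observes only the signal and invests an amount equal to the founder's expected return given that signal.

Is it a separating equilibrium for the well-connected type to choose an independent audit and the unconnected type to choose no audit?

Yes

If types separate, audit earns payment 148 and no audit earns 52.
Well-connected: audit gives 148 − 58 = 90; no audit gives 52 − 21 = 31. No deviation. ✓
Unconnected: no audit gives 52 − 23 = 29; audit gives 148 − 159 = -11. No deviation. ✓
Both incentive constraints hold.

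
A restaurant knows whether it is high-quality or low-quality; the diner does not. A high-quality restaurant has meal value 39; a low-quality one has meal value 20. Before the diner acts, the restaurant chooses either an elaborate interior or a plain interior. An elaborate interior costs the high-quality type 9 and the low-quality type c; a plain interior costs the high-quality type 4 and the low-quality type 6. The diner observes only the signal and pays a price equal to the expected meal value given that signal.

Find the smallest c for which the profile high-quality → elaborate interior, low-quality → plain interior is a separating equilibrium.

25

Under separation: elaborate interior → high-quality (pays 39); plain interior → low-quality (pays 20).
High-quality: 39 − 9 = 30 ≥ 20 − 4 = 16. Holds regardless of c. ✓
Low-quality: 20 − 6 ≥ 39 − c, so c ≥ 39 − 14 = 25.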